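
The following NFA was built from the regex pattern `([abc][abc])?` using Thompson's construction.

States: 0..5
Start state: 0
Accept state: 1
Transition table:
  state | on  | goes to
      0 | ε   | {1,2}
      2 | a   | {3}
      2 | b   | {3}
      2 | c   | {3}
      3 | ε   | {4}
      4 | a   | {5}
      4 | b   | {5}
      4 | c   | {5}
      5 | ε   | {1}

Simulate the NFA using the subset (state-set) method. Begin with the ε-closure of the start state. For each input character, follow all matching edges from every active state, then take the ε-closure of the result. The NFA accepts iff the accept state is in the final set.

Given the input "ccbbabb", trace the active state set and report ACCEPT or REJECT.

Answer: REJECT

Derivation:
start: ε-closure({0}) = {0,1,2}
'c' @ 1: {3,4}
'c' @ 2: {1,5}  [accepting]
'b' @ 3: {}  — no active states
rest 'babb' ignored (set empty)
final: {}; accept 1 not in set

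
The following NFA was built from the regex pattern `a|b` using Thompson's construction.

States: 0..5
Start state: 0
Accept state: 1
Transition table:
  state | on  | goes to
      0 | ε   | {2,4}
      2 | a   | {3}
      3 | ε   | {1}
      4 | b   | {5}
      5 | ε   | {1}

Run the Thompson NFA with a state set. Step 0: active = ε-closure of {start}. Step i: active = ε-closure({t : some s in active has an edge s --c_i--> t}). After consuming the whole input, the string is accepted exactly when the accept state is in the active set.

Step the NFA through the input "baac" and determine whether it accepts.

Answer: REJECT

Derivation:
start: ε-closure({0}) = {0,2,4}
'b' @ 1: {1,5}  ✓accept
'a' @ 2: {}  — state set empty
rest 'ac' ignored (set empty)
final: {}; accept 1 not in set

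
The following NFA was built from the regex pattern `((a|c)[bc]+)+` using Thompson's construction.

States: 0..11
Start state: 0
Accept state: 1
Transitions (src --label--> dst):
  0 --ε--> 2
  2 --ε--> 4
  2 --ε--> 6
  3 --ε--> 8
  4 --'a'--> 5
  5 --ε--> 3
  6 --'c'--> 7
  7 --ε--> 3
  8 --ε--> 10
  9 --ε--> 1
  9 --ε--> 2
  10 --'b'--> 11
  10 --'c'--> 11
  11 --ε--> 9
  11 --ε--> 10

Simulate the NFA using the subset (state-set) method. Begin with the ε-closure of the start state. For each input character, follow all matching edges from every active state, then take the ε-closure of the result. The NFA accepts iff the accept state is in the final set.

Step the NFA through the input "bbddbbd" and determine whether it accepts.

S₀ = ε-closure({0}) = {0,2,4,6}
'b' @ 1: {}  — dead — no transitions
rest 'bddbbd' ignored (set empty)
end set {} — state 1 not in

Answer: REJECT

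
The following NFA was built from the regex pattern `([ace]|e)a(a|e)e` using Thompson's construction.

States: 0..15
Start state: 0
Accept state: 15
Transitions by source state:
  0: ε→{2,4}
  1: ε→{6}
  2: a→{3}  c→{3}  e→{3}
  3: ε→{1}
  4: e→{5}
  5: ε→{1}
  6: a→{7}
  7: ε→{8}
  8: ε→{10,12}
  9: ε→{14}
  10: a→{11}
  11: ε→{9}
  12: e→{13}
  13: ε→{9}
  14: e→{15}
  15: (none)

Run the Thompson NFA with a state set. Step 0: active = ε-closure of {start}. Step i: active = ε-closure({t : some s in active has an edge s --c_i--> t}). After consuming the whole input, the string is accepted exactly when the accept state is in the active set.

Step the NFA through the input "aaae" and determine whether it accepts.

initial (ε-close {0}): {0,2,4}
'a' @ 1: {1,3,6}
'a' @ 2: {7,8,10,12}
'a' @ 3: {9,11,14}
'e' @ 4: {15}  (accept∈set)
end set {15} — state 15 in

Answer: ACCEPT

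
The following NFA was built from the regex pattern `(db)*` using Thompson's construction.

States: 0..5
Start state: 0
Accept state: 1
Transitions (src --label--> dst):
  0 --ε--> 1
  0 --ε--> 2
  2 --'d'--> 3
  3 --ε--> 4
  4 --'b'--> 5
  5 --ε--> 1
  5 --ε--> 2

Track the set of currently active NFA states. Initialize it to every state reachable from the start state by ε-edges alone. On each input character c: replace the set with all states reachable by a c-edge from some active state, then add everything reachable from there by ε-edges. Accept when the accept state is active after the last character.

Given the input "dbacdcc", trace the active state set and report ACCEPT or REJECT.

Answer: REJECT

Derivation:
S₀ = ε-closure({0}) = {0,1,2}
'd' @ 1: {3,4}
'b' @ 2: {1,2,5}  ✓accept
'a' @ 3: {}  — dead — no transitions
rest 'cdcc' ignored (set empty)
end set {} — state 1 not in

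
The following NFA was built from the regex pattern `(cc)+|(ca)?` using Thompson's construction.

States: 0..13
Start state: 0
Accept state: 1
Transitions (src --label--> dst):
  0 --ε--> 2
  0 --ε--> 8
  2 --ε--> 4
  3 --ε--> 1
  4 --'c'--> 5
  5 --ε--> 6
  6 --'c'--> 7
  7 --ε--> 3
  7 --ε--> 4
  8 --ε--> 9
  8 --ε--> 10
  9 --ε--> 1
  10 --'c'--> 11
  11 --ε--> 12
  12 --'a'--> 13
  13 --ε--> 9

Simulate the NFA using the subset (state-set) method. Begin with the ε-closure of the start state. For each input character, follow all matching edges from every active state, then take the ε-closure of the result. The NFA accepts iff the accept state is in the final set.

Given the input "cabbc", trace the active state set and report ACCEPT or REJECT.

Answer: REJECT

Derivation:
start: ε-closure({0}) = {0,1,2,4,8,9,10}
'c' @ 1: {5,6,11,12}
'a' @ 2: {1,9,13}  (accept∈set)
'b' @ 3: {}  — dead — no transitions
rest 'bc' ignored (set empty)
after full input: {}  (accept=1 not in)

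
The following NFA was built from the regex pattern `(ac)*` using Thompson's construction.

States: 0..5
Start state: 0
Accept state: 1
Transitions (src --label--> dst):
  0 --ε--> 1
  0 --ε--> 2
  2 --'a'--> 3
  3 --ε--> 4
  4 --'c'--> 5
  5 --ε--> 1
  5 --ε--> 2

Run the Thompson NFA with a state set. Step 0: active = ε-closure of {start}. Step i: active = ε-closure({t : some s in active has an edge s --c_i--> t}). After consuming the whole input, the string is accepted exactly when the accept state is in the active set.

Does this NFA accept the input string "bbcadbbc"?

Answer: REJECT

Steps:
start: ε-closure({0}) = {0,1,2}
'b' @ 1: {}  — no active states
rest 'bcadbbc' ignored (set empty)
end set {} — state 1 not in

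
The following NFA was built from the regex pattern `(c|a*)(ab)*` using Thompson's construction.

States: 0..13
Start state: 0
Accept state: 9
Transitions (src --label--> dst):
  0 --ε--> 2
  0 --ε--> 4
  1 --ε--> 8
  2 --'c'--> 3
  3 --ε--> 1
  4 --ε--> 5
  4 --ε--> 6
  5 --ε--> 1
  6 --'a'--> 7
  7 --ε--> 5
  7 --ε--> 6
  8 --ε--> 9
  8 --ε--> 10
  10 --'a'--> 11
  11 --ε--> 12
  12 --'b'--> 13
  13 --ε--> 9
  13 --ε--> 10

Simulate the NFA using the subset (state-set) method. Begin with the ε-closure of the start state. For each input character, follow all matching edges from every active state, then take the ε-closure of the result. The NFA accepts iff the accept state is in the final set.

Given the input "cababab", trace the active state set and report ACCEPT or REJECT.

S₀ = ε-closure({0}) = {0,1,2,4,5,6,8,9,10}
'c' @ 1: {1,3,8,9,10}  ✓accept
'a' @ 2: {11,12}
'b' @ 3: {9,10,13}  ✓accept
'a' @ 4: {11,12}
'b' @ 5: {9,10,13}  ✓accept
'a' @ 6: {11,12}
'b' @ 7: {9,10,13}  ✓accept
end set {9,10,13} — state 9 in

Answer: ACCEPT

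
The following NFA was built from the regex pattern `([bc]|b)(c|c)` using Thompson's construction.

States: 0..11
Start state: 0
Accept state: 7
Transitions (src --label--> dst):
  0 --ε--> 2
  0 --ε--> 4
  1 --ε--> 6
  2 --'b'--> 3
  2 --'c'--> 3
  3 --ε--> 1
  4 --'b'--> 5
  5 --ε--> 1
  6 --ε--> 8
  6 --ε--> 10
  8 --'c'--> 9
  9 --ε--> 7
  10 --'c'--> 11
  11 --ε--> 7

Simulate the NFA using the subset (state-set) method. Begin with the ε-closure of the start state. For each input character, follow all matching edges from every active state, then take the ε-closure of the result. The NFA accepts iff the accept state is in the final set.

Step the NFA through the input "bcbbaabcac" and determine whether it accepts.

Answer: REJECT

Trace:
start: ε-closure({0}) = {0,2,4}
'b' @ 1: {1,3,5,6,8,10}
'c' @ 2: {7,9,11}  ✓accept
'b' @ 3: {}  — state set empty
rest 'baabcac' ignored (set empty)
end set {} — state 7 not in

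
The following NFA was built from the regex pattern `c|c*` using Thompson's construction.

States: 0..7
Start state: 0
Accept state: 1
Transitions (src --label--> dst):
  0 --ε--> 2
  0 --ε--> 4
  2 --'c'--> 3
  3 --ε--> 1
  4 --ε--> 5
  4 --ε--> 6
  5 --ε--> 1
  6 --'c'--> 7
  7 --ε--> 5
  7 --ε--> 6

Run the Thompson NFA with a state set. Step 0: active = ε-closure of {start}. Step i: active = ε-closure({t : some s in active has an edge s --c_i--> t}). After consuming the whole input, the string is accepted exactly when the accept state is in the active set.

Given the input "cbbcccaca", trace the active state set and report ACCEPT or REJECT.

Answer: REJECT

Steps:
start: ε-closure({0}) = {0,1,2,4,5,6}
'c' @ 1: {1,3,5,6,7}  ✓accept
'b' @ 2: {}  — no active states
rest 'bcccaca' ignored (set empty)
end set {} — state 1 not in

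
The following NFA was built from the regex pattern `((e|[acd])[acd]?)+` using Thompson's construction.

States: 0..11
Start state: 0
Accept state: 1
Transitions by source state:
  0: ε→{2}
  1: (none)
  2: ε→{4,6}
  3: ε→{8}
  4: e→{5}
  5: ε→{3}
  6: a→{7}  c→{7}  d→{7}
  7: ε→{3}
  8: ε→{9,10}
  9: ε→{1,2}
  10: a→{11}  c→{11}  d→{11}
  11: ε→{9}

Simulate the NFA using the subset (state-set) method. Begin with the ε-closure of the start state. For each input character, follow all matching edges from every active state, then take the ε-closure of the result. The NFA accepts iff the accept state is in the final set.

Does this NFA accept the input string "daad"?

Answer: ACCEPT

Trace:
start: ε-closure({0}) = {0,2,4,6}
'd' @ 1: {1,2,3,4,6,7,8,9,10}  [accepting]
'a' @ 2: {1,2,3,4,6,7,8,9,10,11}  [accepting]
'a' @ 3: {1,2,3,4,6,7,8,9,10,11}  [accepting]
'd' @ 4: {1,2,3,4,6,7,8,9,10,11}  [accepting]
end set {1,2,3,4,6,7,8,9,10,11} — state 1 in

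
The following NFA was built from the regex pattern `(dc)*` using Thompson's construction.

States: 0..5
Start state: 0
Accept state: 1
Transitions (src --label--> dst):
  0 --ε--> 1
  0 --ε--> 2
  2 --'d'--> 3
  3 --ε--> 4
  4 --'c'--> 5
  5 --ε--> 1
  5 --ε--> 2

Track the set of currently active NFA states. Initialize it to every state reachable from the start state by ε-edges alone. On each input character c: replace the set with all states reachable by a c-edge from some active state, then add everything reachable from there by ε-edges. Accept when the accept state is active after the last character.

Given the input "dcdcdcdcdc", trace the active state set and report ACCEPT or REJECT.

initial (ε-close {0}): {0,1,2}
'd' @ 1: {3,4}
'c' @ 2: {1,2,5}  [accepting]
'd' @ 3: {3,4}
'c' @ 4: {1,2,5}  [accepting]
'd' @ 5: {3,4}
'c' @ 6: {1,2,5}  [accepting]
'd' @ 7: {3,4}
'c' @ 8: {1,2,5}  [accepting]
'd' @ 9: {3,4}
'c' @ 10: {1,2,5}  [accepting]
final: {1,2,5}; accept 1 in set

Answer: ACCEPT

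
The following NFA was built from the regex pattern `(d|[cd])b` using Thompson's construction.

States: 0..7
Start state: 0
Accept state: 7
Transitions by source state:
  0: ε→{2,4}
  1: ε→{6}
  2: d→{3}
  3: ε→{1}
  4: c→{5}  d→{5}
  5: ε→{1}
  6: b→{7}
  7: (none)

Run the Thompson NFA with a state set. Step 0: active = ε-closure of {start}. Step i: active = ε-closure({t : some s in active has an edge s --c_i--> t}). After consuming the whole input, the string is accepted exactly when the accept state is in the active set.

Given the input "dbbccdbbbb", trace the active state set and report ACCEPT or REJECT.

Answer: REJECT

Steps:
S₀ = ε-closure({0}) = {0,2,4}
'd' @ 1: {1,3,5,6}
'b' @ 2: {7}  ✓accept
'b' @ 3: {}  — dead — no transitions
rest 'ccdbbbb' ignored (set empty)
end set {} — state 7 not in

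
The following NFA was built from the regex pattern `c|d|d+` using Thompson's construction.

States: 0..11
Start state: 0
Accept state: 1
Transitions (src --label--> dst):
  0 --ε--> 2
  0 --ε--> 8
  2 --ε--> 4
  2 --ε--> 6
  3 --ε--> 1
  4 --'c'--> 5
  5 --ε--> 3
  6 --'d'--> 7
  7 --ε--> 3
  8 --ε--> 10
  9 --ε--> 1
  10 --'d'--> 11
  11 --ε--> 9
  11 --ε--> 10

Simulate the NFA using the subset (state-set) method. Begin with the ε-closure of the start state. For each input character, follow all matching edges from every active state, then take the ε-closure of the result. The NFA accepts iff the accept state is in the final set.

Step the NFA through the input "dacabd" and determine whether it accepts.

Answer: REJECT

Trace:
initial (ε-close {0}): {0,2,4,6,8,10}
'd' @ 1: {1,3,7,9,10,11}  (accept∈set)
'a' @ 2: {}  — dead — no transitions
rest 'cabd' ignored (set empty)
after full input: {}  (accept=1 not in)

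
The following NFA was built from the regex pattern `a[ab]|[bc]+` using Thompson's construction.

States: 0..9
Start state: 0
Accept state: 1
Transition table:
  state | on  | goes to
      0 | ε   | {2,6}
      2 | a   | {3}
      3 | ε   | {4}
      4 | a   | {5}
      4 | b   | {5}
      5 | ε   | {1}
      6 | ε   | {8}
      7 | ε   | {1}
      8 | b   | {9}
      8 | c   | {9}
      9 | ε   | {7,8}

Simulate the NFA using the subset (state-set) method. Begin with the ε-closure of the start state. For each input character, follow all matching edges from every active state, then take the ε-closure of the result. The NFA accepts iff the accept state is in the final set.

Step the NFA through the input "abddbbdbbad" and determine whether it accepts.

Answer: REJECT

Derivation:
initial (ε-close {0}): {0,2,6,8}
'a' @ 1: {3,4}
'b' @ 2: {1,5}  ✓accept
'd' @ 3: {}  — no active states
rest 'dbbdbbad' ignored (set empty)
end set {} — state 1 not in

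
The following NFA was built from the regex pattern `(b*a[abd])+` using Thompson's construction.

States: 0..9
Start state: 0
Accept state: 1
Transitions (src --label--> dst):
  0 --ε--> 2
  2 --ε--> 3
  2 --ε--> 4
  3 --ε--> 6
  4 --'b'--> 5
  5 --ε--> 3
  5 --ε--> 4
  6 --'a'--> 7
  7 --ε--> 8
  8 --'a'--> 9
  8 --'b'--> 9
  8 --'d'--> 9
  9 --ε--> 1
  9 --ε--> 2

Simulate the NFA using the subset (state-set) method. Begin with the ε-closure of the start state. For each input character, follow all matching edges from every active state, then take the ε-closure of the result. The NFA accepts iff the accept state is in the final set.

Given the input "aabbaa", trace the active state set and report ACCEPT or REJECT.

initial (ε-close {0}): {0,2,3,4,6}
'a' @ 1: {7,8}
'a' @ 2: {1,2,3,4,6,9}  ✓accept
'b' @ 3: {3,4,5,6}
'b' @ 4: {3,4,5,6}
'a' @ 5: {7,8}
'a' @ 6: {1,2,3,4,6,9}  ✓accept
end set {1,2,3,4,6,9} — state 1 in

Answer: ACCEPT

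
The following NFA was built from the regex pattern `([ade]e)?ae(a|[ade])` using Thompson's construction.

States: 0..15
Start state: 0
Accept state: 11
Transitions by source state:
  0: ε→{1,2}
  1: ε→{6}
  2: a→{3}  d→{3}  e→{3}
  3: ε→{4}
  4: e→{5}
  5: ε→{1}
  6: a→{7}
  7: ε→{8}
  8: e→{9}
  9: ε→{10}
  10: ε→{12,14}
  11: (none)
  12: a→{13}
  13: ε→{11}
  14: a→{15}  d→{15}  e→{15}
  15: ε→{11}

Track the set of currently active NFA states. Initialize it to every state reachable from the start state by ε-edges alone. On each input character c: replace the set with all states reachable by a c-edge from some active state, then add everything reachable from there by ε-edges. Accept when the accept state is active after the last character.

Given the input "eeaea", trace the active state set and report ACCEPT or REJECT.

initial (ε-close {0}): {0,1,2,6}
'e' @ 1: {3,4}
'e' @ 2: {1,5,6}
'a' @ 3: {7,8}
'e' @ 4: {9,10,12,14}
'a' @ 5: {11,13,15}  ✓accept
final: {11,13,15}; accept 11 in set

Answer: ACCEPT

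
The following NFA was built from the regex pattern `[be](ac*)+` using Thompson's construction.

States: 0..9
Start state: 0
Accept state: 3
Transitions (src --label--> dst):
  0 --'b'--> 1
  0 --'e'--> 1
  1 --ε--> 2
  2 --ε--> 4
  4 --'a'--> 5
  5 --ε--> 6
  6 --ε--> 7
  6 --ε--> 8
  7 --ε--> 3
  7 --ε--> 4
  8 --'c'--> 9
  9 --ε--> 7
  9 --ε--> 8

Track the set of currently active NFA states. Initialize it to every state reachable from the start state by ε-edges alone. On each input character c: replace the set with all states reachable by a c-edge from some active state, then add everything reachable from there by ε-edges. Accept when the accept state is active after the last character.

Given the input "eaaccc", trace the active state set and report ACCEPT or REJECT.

S₀ = ε-closure({0}) = {0}
'e' @ 1: {1,2,4}
'a' @ 2: {3,4,5,6,7,8}  [accepting]
'a' @ 3: {3,4,5,6,7,8}  [accepting]
'c' @ 4: {3,4,7,8,9}  [accepting]
'c' @ 5: {3,4,7,8,9}  [accepting]
'c' @ 6: {3,4,7,8,9}  [accepting]
end set {3,4,7,8,9} — state 3 in

Answer: ACCEPT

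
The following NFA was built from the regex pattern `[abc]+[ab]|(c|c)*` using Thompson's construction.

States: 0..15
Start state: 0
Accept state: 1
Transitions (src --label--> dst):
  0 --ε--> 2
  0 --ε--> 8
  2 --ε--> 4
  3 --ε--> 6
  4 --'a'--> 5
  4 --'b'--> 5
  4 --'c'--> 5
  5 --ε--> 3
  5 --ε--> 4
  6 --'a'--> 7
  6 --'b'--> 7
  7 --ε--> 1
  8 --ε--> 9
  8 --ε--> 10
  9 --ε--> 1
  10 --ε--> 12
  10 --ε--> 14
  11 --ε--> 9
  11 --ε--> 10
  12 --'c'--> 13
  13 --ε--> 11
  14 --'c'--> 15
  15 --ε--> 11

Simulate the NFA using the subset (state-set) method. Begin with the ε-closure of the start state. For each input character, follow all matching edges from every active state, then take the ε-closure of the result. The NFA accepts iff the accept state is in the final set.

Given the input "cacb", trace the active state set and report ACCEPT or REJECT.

start: ε-closure({0}) = {0,1,2,4,8,9,10,12,14}
'c' @ 1: {1,3,4,5,6,9,10,11,12,13,14,15}  ✓accept
'a' @ 2: {1,3,4,5,6,7}  ✓accept
'c' @ 3: {3,4,5,6}
'b' @ 4: {1,3,4,5,6,7}  ✓accept
final: {1,3,4,5,6,7}; accept 1 in set

Answer: ACCEPT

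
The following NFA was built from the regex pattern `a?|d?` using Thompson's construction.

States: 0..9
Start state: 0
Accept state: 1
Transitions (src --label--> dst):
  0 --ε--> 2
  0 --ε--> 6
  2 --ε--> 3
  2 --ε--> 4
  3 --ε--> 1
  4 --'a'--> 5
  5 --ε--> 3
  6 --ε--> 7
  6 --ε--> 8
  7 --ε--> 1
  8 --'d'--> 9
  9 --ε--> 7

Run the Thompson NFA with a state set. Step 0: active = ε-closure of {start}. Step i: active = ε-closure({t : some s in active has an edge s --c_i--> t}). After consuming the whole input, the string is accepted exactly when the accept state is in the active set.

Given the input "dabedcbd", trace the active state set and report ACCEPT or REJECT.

initial (ε-close {0}): {0,1,2,3,4,6,7,8}
'd' @ 1: {1,7,9}  ✓accept
'a' @ 2: {}  — no active states
rest 'bedcbd' ignored (set empty)
final: {}; accept 1 not in set

Answer: REJECT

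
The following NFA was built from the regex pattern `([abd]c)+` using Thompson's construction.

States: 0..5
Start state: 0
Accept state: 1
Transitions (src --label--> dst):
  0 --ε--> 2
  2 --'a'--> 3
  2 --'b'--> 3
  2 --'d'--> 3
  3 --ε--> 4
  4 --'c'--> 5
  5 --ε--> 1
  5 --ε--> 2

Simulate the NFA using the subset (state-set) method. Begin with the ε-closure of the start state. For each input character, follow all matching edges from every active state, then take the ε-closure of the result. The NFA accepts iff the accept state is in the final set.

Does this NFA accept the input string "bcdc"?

start: ε-closure({0}) = {0,2}
'b' @ 1: {3,4}
'c' @ 2: {1,2,5}  [accepting]
'd' @ 3: {3,4}
'c' @ 4: {1,2,5}  [accepting]
end set {1,2,5} — state 1 in

Answer: ACCEPT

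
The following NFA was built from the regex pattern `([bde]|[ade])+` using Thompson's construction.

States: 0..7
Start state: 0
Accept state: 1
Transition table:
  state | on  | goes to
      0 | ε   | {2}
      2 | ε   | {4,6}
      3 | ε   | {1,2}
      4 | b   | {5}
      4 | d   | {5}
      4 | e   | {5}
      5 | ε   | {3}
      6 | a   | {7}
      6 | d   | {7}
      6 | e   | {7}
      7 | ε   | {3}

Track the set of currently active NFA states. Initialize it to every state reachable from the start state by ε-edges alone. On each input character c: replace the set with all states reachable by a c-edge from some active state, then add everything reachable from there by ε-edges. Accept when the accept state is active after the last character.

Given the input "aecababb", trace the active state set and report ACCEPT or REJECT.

Answer: REJECT

Steps:
initial (ε-close {0}): {0,2,4,6}
'a' @ 1: {1,2,3,4,6,7}  [accepting]
'e' @ 2: {1,2,3,4,5,6,7}  [accepting]
'c' @ 3: {}  — state set empty
rest 'ababb' ignored (set empty)
after full input: {}  (accept=1 not in)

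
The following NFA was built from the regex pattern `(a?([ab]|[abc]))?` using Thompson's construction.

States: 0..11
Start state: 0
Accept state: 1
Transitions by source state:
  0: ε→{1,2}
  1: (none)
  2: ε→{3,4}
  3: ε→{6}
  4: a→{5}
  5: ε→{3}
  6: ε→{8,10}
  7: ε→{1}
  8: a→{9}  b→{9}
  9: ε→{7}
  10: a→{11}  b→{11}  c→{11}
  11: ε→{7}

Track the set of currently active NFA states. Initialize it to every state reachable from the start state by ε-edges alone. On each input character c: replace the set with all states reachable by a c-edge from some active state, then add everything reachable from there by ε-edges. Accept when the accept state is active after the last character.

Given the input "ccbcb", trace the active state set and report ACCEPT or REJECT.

S₀ = ε-closure({0}) = {0,1,2,3,4,6,8,10}
'c' @ 1: {1,7,11}  (accept∈set)
'c' @ 2: {}  — state set empty
rest 'bcb' ignored (set empty)
end set {} — state 1 not in

Answer: REJECT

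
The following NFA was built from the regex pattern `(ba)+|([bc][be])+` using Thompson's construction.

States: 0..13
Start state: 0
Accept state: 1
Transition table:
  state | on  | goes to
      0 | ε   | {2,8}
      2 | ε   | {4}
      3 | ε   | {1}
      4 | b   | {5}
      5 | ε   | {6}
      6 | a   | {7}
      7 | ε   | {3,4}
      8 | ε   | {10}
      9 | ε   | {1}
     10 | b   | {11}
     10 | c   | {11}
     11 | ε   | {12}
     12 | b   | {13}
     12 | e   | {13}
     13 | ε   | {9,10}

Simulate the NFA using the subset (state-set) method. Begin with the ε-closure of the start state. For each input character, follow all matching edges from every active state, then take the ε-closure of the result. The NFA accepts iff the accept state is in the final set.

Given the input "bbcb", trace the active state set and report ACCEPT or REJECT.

S₀ = ε-closure({0}) = {0,2,4,8,10}
'b' @ 1: {5,6,11,12}
'b' @ 2: {1,9,10,13}  [accepting]
'c' @ 3: {11,12}
'b' @ 4: {1,9,10,13}  [accepting]
final: {1,9,10,13}; accept 1 in set

Answer: ACCEPT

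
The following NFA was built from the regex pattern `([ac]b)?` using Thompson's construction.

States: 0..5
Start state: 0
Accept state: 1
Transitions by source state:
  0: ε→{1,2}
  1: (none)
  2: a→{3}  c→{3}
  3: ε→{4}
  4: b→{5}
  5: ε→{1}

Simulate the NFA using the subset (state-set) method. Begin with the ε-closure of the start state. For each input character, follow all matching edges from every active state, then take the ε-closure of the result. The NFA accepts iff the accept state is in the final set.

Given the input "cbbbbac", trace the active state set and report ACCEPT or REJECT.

S₀ = ε-closure({0}) = {0,1,2}
'c' @ 1: {3,4}
'b' @ 2: {1,5}  ✓accept
'b' @ 3: {}  — no active states
rest 'bbac' ignored (set empty)
end set {} — state 1 not in

Answer: REJECT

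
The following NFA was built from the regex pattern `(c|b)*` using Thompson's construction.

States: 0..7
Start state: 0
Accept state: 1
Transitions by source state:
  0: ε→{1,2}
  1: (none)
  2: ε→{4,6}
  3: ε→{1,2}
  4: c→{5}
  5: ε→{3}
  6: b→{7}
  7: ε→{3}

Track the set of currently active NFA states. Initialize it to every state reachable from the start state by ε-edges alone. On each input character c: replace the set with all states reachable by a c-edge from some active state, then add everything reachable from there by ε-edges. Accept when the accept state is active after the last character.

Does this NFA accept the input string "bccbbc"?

Answer: ACCEPT

Derivation:
start: ε-closure({0}) = {0,1,2,4,6}
'b' @ 1: {1,2,3,4,6,7}  (accept∈set)
'c' @ 2: {1,2,3,4,5,6}  (accept∈set)
'c' @ 3: {1,2,3,4,5,6}  (accept∈set)
'b' @ 4: {1,2,3,4,6,7}  (accept∈set)
'b' @ 5: {1,2,3,4,6,7}  (accept∈set)
'c' @ 6: {1,2,3,4,5,6}  (accept∈set)
end set {1,2,3,4,5,6} — state 1 in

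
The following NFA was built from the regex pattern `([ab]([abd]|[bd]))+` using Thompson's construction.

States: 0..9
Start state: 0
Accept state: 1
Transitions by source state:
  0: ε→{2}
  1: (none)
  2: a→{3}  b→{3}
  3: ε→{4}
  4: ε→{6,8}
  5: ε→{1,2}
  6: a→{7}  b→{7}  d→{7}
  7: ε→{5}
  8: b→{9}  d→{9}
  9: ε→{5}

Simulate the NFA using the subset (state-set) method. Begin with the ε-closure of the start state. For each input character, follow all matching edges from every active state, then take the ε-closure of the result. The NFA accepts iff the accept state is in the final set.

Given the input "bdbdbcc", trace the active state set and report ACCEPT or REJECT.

start: ε-closure({0}) = {0,2}
'b' @ 1: {3,4,6,8}
'd' @ 2: {1,2,5,7,9}  (accept∈set)
'b' @ 3: {3,4,6,8}
'd' @ 4: {1,2,5,7,9}  (accept∈set)
'b' @ 5: {3,4,6,8}
'c' @ 6: {}  — no active states
rest 'c' ignored (set empty)
after full input: {}  (accept=1 not in)

Answer: REJECT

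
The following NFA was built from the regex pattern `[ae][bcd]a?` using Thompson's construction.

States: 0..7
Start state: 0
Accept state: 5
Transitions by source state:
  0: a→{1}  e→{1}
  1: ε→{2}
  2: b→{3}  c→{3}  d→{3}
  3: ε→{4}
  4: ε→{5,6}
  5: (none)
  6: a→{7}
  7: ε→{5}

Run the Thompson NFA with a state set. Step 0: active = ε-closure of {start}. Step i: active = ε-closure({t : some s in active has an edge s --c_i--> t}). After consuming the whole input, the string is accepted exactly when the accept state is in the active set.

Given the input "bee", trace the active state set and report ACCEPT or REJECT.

start: ε-closure({0}) = {0}
'b' @ 1: {}  — state set empty
rest 'ee' ignored (set empty)
end set {} — state 5 not in

Answer: REJECT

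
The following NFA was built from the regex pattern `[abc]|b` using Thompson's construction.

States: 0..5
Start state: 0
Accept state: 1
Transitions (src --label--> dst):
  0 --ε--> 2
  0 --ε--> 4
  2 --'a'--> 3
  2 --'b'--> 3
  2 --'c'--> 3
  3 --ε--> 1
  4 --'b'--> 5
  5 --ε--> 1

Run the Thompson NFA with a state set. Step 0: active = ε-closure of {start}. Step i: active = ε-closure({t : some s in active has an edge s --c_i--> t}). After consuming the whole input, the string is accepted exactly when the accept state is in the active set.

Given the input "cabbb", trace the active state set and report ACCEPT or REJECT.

S₀ = ε-closure({0}) = {0,2,4}
'c' @ 1: {1,3}  (accept∈set)
'a' @ 2: {}  — state set empty
rest 'bbb' ignored (set empty)
final: {}; accept 1 not in set

Answer: REJECT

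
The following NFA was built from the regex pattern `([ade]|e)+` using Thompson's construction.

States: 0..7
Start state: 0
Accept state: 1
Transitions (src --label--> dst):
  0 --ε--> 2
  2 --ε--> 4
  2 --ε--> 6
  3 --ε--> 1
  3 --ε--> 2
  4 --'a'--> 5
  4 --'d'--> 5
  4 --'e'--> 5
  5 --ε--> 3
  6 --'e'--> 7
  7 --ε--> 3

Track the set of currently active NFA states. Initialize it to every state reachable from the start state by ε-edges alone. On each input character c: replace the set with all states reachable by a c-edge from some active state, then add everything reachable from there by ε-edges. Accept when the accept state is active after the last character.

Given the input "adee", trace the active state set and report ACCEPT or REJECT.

S₀ = ε-closure({0}) = {0,2,4,6}
'a' @ 1: {1,2,3,4,5,6}  [accepting]
'd' @ 2: {1,2,3,4,5,6}  [accepting]
'e' @ 3: {1,2,3,4,5,6,7}  [accepting]
'e' @ 4: {1,2,3,4,5,6,7}  [accepting]
final: {1,2,3,4,5,6,7}; accept 1 in set

Answer: ACCEPT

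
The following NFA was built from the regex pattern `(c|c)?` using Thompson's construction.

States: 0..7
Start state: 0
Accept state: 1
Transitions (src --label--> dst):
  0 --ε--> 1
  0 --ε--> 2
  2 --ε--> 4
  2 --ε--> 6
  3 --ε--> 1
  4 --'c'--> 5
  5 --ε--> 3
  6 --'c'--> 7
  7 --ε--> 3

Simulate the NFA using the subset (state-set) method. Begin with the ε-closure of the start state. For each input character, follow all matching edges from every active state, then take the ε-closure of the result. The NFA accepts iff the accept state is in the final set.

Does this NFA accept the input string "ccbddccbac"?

start: ε-closure({0}) = {0,1,2,4,6}
'c' @ 1: {1,3,5,7}  ✓accept
'c' @ 2: {}  — state set empty
rest 'bddccbac' ignored (set empty)
after full input: {}  (accept=1 not in)

Answer: REJECT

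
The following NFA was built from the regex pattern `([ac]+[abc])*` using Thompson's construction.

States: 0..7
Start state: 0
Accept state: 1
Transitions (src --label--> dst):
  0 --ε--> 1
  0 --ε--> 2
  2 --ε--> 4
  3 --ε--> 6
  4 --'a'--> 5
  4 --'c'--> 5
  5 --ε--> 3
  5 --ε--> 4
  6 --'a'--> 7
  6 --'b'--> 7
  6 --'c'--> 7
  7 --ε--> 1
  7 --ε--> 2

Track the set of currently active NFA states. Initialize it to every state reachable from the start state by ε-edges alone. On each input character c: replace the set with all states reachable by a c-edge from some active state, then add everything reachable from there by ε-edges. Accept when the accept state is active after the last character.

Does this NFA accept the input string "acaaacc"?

start: ε-closure({0}) = {0,1,2,4}
'a' @ 1: {3,4,5,6}
'c' @ 2: {1,2,3,4,5,6,7}  (accept∈set)
'a' @ 3: {1,2,3,4,5,6,7}  (accept∈set)
'a' @ 4: {1,2,3,4,5,6,7}  (accept∈set)
'a' @ 5: {1,2,3,4,5,6,7}  (accept∈set)
'c' @ 6: {1,2,3,4,5,6,7}  (accept∈set)
'c' @ 7: {1,2,3,4,5,6,7}  (accept∈set)
after full input: {1,2,3,4,5,6,7}  (accept=1 in)

Answer: ACCEPT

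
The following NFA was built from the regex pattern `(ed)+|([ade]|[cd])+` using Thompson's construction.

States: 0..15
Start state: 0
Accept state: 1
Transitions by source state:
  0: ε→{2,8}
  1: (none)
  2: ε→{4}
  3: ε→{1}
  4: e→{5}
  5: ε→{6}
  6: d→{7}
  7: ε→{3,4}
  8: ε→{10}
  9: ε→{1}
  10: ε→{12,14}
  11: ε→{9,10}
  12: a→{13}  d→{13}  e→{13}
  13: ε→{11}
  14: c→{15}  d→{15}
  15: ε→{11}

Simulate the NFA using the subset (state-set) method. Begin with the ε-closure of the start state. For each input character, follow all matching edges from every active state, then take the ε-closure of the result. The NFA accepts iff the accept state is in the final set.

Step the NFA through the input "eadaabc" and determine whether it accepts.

S₀ = ε-closure({0}) = {0,2,4,8,10,12,14}
'e' @ 1: {1,5,6,9,10,11,12,13,14}  (accept∈set)
'a' @ 2: {1,9,10,11,12,13,14}  (accept∈set)
'd' @ 3: {1,9,10,11,12,13,14,15}  (accept∈set)
'a' @ 4: {1,9,10,11,12,13,14}  (accept∈set)
'a' @ 5: {1,9,10,11,12,13,14}  (accept∈set)
'b' @ 6: {}  — no active states
rest 'c' ignored (set empty)
after full input: {}  (accept=1 not in)

Answer: REJECT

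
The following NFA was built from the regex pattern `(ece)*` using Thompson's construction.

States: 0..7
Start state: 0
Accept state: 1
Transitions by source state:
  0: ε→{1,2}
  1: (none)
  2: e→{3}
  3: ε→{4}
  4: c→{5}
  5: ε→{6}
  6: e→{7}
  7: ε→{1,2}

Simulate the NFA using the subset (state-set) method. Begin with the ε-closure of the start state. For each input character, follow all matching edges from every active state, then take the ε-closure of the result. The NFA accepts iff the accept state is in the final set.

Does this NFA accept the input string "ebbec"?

Answer: REJECT

Steps:
S₀ = ε-closure({0}) = {0,1,2}
'e' @ 1: {3,4}
'b' @ 2: {}  — no active states
rest 'bec' ignored (set empty)
final: {}; accept 1 not in set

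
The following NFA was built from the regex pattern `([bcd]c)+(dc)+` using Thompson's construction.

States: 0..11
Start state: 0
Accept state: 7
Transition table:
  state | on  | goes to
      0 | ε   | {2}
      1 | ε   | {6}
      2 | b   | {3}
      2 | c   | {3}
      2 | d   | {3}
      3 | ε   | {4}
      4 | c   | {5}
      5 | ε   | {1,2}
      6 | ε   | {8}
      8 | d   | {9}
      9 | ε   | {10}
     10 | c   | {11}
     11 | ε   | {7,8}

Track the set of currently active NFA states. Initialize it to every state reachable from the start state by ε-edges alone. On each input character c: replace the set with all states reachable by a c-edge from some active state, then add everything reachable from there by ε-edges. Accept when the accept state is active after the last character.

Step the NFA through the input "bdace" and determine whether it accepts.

start: ε-closure({0}) = {0,2}
'b' @ 1: {3,4}
'd' @ 2: {}  — dead — no transitions
rest 'ace' ignored (set empty)
final: {}; accept 7 not in set

Answer: REJECT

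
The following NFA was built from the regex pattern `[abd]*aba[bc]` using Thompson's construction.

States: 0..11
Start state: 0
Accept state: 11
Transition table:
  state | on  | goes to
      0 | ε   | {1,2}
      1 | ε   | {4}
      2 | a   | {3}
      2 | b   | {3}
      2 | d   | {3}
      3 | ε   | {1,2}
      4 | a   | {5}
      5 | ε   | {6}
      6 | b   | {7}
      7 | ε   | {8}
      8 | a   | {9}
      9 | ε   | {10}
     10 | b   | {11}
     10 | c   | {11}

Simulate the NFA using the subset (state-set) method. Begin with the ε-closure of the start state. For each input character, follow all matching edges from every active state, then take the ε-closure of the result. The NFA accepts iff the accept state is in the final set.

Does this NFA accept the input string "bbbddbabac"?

Answer: ACCEPT

Trace:
start: ε-closure({0}) = {0,1,2,4}
'b' @ 1: {1,2,3,4}
'b' @ 2: {1,2,3,4}
'b' @ 3: {1,2,3,4}
'd' @ 4: {1,2,3,4}
'd' @ 5: {1,2,3,4}
'b' @ 6: {1,2,3,4}
'a' @ 7: {1,2,3,4,5,6}
'b' @ 8: {1,2,3,4,7,8}
'a' @ 9: {1,2,3,4,5,6,9,10}
'c' @ 10: {11}  (accept∈set)
end set {11} — state 11 in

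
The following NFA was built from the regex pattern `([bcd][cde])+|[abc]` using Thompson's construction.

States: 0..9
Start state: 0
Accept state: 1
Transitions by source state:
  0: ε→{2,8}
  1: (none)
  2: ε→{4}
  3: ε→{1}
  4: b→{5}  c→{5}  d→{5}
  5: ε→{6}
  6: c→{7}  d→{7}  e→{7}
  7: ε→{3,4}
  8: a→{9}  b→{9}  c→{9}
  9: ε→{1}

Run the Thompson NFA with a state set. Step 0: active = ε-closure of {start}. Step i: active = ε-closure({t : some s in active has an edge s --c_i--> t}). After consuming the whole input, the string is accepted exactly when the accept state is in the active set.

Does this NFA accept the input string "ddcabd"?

initial (ε-close {0}): {0,2,4,8}
'd' @ 1: {5,6}
'd' @ 2: {1,3,4,7}  ✓accept
'c' @ 3: {5,6}
'a' @ 4: {}  — state set empty
rest 'bd' ignored (set empty)
final: {}; accept 1 not in set

Answer: REJECT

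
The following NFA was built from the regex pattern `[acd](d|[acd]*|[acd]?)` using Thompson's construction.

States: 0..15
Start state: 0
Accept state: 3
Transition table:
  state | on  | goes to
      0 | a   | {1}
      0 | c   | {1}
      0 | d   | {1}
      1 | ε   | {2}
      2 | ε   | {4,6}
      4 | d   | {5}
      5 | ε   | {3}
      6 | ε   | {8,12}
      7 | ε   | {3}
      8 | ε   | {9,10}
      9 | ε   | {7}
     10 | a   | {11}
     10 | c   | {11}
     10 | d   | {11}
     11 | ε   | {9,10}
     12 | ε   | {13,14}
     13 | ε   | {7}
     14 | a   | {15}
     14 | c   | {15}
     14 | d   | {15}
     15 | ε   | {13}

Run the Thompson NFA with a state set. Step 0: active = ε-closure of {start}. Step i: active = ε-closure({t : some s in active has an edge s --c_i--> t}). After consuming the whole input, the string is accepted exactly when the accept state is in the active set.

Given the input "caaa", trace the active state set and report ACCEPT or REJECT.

Answer: ACCEPT

Derivation:
start: ε-closure({0}) = {0}
'c' @ 1: {1,2,3,4,6,7,8,9,10,12,13,14}  [accepting]
'a' @ 2: {3,7,9,10,11,13,15}  [accepting]
'a' @ 3: {3,7,9,10,11}  [accepting]
'a' @ 4: {3,7,9,10,11}  [accepting]
end set {3,7,9,10,11} — state 3 in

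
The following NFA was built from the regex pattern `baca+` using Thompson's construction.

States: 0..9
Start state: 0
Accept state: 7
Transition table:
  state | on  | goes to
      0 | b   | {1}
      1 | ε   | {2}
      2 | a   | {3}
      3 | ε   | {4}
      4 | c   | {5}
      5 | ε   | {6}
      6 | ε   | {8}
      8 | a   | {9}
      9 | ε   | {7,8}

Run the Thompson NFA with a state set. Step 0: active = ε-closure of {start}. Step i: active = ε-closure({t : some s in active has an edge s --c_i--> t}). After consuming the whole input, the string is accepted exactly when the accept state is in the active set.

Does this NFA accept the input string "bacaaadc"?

Answer: REJECT

Derivation:
initial (ε-close {0}): {0}
'b' @ 1: {1,2}
'a' @ 2: {3,4}
'c' @ 3: {5,6,8}
'a' @ 4: {7,8,9}  ✓accept
'a' @ 5: {7,8,9}  ✓accept
'a' @ 6: {7,8,9}  ✓accept
'd' @ 7: {}  — no active states
rest 'c' ignored (set empty)
after full input: {}  (accept=7 not in)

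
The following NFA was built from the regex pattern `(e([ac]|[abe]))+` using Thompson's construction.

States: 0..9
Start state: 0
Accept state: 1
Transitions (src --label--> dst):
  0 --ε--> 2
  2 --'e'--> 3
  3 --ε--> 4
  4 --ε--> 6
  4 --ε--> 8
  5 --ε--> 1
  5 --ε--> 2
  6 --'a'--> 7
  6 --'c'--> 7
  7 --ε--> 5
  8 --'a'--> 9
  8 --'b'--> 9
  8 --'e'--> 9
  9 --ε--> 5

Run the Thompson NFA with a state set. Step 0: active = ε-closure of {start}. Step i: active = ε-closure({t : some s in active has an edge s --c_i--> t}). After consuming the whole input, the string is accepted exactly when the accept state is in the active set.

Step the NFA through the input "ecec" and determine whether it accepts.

Answer: ACCEPT

Trace:
initial (ε-close {0}): {0,2}
'e' @ 1: {3,4,6,8}
'c' @ 2: {1,2,5,7}  (accept∈set)
'e' @ 3: {3,4,6,8}
'c' @ 4: {1,2,5,7}  (accept∈set)
final: {1,2,5,7}; accept 1 in set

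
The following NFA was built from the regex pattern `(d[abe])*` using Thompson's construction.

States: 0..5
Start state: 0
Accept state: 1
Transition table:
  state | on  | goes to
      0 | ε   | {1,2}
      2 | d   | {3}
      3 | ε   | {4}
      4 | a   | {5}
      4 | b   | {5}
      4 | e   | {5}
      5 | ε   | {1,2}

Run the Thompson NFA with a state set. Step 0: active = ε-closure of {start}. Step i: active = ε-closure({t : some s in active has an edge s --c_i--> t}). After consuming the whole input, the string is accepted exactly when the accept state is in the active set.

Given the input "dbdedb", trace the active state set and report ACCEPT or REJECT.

Answer: ACCEPT

Derivation:
S₀ = ε-closure({0}) = {0,1,2}
'd' @ 1: {3,4}
'b' @ 2: {1,2,5}  [accepting]
'd' @ 3: {3,4}
'e' @ 4: {1,2,5}  [accepting]
'd' @ 5: {3,4}
'b' @ 6: {1,2,5}  [accepting]
after full input: {1,2,5}  (accept=1 in)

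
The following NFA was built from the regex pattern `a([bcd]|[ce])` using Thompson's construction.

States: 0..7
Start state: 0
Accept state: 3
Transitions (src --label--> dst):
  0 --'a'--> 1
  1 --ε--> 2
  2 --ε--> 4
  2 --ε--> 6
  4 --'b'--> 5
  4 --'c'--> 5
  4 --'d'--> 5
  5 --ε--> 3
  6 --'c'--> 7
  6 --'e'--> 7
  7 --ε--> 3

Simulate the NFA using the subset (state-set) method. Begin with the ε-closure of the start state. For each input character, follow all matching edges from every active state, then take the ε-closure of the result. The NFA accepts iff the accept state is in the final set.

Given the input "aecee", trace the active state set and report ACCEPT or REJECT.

start: ε-closure({0}) = {0}
'a' @ 1: {1,2,4,6}
'e' @ 2: {3,7}  (accept∈set)
'c' @ 3: {}  — dead — no transitions
rest 'ee' ignored (set empty)
final: {}; accept 3 not in set

Answer: REJECT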